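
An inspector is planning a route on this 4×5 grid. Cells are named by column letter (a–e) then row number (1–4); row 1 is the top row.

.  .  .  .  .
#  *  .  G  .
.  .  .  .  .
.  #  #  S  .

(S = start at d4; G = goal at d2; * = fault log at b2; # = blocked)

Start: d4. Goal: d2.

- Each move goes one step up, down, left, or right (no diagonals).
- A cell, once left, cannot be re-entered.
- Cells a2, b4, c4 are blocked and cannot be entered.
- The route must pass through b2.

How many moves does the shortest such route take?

Any route passes through b2 somewhere between d4 and d2. Summing Manhattan distances along the two legs (d4 → b2 → d2) gives a lower bound of 4 + 2 = 6 moves.
A route of 6 moves achieves this: d4 → d3 → c3 → b3 → b2 → c2 → d2.
Since 6 matches the lower bound, it is optimal.

6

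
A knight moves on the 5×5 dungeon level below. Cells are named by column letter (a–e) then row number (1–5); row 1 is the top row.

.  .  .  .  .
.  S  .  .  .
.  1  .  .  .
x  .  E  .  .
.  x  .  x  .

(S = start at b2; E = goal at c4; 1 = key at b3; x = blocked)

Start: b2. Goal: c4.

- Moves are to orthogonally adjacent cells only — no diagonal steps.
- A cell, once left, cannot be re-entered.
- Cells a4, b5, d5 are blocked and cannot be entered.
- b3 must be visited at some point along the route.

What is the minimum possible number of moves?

3

Any route passes through b3 somewhere between b2 and c4. Summing Manhattan distances along the two legs (b2 → b3 → c4) gives a lower bound of 1 + 2 = 3 moves.
A route of 3 moves achieves this: b2 → b3 → b4 → c4.
Since 3 matches the lower bound, it is optimal.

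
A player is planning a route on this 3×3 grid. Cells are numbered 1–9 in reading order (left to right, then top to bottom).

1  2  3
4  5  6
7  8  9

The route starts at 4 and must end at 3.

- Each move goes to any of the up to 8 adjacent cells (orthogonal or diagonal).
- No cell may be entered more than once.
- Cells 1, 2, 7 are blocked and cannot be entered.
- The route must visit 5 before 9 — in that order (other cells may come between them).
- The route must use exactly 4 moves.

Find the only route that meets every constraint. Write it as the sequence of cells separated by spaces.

4 5 9 6 3

The waypoints must appear in the order 5, 9, with no cell reused.
Route from 4: right 1 to 5, down-right 1 to 9, up 2 to 3 — 4 moves in all.
Check: order respected (5 at step 1, 9 at step 2); 4 moves as required.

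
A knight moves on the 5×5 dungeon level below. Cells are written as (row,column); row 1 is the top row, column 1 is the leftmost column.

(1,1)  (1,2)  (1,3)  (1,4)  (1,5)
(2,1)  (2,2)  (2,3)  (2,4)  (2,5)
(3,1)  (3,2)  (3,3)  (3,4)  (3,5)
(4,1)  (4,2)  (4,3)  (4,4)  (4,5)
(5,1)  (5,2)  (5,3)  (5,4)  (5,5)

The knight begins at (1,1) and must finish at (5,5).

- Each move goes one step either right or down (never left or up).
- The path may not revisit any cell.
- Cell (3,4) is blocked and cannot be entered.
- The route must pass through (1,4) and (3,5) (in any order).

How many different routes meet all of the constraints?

2

A right/down-only route from (1,1) to (5,5) makes exactly 4 down-moves and 4 right-moves in some order.
With no other constraints that would be C(8,4) = 70 routes.
A monotone route can only reach the required cells in the order (1,4), (3,5), so split there and multiply the segment counts (each segment already excludes blocked cells): (1,1)→(1,4): 1; (1,4)→(3,5): 2; (3,5)→(5,5): 1; product = 2.
That gives 2 routes.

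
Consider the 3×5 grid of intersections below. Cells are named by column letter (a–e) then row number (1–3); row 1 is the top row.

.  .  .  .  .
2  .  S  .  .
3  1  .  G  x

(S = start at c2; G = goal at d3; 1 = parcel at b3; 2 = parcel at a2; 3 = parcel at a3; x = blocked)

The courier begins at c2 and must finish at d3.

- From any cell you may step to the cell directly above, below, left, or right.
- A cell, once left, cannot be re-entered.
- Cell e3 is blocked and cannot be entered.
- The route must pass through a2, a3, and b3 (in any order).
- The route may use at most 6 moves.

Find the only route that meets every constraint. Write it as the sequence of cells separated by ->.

c2 -> b2 -> a2 -> a3 -> b3 -> c3 -> d3

The budget equals the shortest possible length, so every move has to be on a shortest route through the required cells.
Route from c2: 2× left (reaching a2), down to a3, 3× right (reaching d3) — 6 moves in all.
Check: all required cells visited; 6 ≤ 6 moves.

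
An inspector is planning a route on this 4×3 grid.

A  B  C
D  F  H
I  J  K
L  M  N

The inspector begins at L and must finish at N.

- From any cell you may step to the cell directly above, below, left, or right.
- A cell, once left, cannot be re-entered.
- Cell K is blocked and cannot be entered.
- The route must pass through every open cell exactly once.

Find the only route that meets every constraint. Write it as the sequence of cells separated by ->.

L -> I -> D -> A -> B -> C -> H -> F -> J -> M -> N

Need to visit all 11 open cells exactly once, starting at L and ending at N.
Cell C has only two open neighbours (H and B), so the path must pass straight through it: one of those is the cell it's entered from and the other is where it exits.
Route from L: up 3 to A, right 2 to C, down 1 to H, left 1 to F, down 2 to M, right 1 to N — 10 moves in all.
Check: all 11 open cells covered.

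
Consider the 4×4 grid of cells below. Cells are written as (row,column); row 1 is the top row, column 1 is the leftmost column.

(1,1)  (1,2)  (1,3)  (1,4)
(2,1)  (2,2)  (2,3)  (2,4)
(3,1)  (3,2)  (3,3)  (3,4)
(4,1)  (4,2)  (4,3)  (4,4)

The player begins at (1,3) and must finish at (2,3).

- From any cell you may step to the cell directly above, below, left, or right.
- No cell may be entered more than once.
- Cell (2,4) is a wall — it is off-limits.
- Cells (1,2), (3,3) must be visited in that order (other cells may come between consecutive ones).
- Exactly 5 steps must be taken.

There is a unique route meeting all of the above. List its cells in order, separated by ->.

The waypoints must appear in the order (1,2), (3,3), with no cell reused.
Route from (1,3): left to (1,2), 2× down (reaching (3,2)), right to (3,3), up to (2,3) — 5 moves in all.
Check: order respected ((1,2) at step 1, (3,3) at step 4); 5 moves as required.

(1,3) -> (1,2) -> (2,2) -> (3,2) -> (3,3) -> (2,3)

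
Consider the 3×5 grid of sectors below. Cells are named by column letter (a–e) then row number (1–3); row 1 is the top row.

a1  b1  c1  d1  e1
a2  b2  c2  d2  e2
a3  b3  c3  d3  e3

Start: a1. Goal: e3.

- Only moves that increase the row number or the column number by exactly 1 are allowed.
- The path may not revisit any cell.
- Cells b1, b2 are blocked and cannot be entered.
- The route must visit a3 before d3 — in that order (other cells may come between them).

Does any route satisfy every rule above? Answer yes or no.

One route that works: a1 → a2 → a3 → b3 → c3 → d3 → e3.

yes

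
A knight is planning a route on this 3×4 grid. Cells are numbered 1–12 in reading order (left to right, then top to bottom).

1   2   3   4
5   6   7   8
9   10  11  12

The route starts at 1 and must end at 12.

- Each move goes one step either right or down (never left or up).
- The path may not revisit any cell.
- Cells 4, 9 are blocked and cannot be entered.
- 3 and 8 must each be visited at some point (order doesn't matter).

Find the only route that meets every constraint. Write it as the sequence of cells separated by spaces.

Moves only go right or down, so the column and row indices never decrease.
Route from 1: 2× right (reaching 3), down to 7, right to 8, down to 12 — 5 moves in all.
Check: all required cells visited.

1 2 3 7 8 12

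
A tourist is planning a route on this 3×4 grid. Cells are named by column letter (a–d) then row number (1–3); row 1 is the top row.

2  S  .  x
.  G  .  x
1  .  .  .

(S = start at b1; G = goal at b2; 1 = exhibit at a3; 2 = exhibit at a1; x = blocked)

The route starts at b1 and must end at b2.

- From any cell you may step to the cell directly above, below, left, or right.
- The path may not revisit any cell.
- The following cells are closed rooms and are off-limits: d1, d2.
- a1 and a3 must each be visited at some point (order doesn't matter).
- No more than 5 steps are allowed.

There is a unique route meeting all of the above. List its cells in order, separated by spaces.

b1 a1 a2 a3 b3 b2

Any route must reach a1 and a3 and still end at b2 within 5 moves, so the order of the required stops is forced.
Route from b1: left to a1, 2× down (reaching a3), right to b3, up to b2 — 5 moves in all.
Check: all required cells visited; 5 ≤ 5 moves.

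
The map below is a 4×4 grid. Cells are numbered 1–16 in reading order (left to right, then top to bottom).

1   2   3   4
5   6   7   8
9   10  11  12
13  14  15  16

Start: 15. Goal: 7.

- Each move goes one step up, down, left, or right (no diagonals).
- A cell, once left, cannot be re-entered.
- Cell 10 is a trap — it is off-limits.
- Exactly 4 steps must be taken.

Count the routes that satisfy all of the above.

Need simple routes of exactly 4 moves from 15 to 7 (Manhattan distance 2, so 1 moves are spent on a detour and 1 undoing it).
Enumerating: 15 11 12 8 7 | 15 16 12 8 7 | 15 16 12 11 7.
That gives 3 routes.

3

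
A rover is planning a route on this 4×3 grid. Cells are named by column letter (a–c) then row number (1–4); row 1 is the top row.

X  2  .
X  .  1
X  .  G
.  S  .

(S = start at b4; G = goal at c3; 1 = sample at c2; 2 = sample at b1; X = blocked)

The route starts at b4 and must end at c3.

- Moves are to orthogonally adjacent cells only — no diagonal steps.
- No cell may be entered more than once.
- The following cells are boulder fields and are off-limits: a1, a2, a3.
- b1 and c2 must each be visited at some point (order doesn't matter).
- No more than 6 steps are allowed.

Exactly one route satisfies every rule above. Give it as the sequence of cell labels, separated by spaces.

b4 b3 b2 b1 c1 c2 c3

The budget equals the shortest possible length, so every move has to be on a shortest route through the required cells.
Route from b4: up 3 to b1, right 1 to c1, down 2 to c3 — 6 moves in all.
Check: all required cells visited; 6 ≤ 6 moves.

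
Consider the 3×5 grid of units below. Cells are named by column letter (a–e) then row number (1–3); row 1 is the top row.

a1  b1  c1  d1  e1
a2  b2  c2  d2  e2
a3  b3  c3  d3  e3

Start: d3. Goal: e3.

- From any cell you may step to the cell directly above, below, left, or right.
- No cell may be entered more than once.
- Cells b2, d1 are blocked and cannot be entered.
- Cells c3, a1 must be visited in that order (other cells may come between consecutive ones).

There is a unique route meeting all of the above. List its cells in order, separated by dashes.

d3 - c3 - b3 - a3 - a2 - a1 - b1 - c1 - c2 - d2 - e2 - e3

The waypoints must appear in the order c3, a1, with no cell reused.
Route from d3: left 3 to a3, up 2 to a1, right 2 to c1, down 1 to c2, right 2 to e2, down 1 to e3 — 11 moves in all.
Check: order respected (c3 at step 1, a1 at step 5).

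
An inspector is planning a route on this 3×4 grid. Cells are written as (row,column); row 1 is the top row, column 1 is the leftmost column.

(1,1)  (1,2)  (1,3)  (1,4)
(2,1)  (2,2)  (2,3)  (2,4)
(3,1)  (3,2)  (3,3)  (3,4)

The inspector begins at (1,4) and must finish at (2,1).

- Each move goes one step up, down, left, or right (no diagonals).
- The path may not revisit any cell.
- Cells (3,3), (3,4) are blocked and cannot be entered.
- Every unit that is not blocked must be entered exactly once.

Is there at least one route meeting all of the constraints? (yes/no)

Colour the cells like a checkerboard: each orthogonal step flips colour, so a Hamiltonian route alternates colours. Here there are 5 cells of one colour and 5 of the other, with start on the same colour as the goal — the counts and endpoints can't be arranged into an alternating sequence of length 10, so no Hamiltonian route exists.

no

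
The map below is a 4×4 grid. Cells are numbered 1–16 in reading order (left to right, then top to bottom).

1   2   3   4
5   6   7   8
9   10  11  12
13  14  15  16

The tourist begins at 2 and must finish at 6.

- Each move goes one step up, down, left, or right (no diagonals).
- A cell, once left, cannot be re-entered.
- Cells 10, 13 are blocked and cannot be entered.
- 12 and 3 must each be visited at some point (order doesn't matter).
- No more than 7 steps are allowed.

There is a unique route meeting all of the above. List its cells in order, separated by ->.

Any route must reach 12 and 3 and still end at 6 within 7 moves, so the order of the required stops is forced.
Route from 2: right 2 to 4, down 2 to 12, left 1 to 11, up 1 to 7, left 1 to 6 — 7 moves in all.
Check: all required cells visited; 7 ≤ 7 moves.

2 -> 3 -> 4 -> 8 -> 12 -> 11 -> 7 -> 6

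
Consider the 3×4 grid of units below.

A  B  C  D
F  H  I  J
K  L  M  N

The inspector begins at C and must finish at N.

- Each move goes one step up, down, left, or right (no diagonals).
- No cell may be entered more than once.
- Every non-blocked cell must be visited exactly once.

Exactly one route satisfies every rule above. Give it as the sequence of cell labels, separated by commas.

Need to visit all 12 open cells exactly once, starting at C and ending at N.
Route from C: right 1 to D, down 1 to J, left 2 to H, up 1 to B, left 1 to A, down 2 to K, right 3 to N — 11 moves in all.
Check: all 12 open cells covered.

C, D, J, I, H, B, A, F, K, L, M, N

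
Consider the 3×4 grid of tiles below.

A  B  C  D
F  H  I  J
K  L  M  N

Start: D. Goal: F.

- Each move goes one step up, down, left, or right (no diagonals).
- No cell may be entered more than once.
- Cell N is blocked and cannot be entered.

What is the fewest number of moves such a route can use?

4

The Manhattan distance from D to F is |1−2| + |4−1| = 4, so at least 4 moves are needed.
A route of 4 moves achieves this: D → J → I → H → F.
Since 4 matches the lower bound, it is optimal.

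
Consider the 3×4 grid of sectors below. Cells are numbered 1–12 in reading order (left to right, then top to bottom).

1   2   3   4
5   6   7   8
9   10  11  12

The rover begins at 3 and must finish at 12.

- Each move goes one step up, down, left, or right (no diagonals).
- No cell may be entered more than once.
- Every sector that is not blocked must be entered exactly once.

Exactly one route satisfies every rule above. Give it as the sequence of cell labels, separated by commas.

3, 4, 8, 7, 6, 2, 1, 5, 9, 10, 11, 12

Need to visit all 12 open cells exactly once, starting at 3 and ending at 12.
Route from 3: right 1 to 4, down 1 to 8, left 2 to 6, up 1 to 2, left 1 to 1, down 2 to 9, right 3 to 12 — 11 moves in all.
Check: all 12 open cells covered.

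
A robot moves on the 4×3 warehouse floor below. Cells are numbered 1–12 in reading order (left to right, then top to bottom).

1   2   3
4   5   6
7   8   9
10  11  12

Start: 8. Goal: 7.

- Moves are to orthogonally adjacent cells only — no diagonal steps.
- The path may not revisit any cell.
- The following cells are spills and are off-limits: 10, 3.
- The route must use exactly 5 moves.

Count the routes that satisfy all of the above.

Need simple routes of exactly 5 moves from 8 to 7 (Manhattan distance 1, so 2 moves are spent on a detour and 2 undoing it).
Enumerating: 8 5 2 1 4 7 | 8 9 6 5 4 7.
That gives 2 routes.

2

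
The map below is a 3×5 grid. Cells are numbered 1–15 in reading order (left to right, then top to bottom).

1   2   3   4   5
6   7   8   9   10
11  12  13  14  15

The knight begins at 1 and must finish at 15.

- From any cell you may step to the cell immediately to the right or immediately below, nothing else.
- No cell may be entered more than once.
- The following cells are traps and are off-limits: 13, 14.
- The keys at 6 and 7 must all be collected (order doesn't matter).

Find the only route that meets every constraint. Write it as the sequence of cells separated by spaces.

1 6 7 8 9 10 15

Moves only go right or down, so the column and row indices never decrease.
Route from 1: down to 6, 4× right (reaching 10), down to 15 — 6 moves in all.
Check: all required cells visited.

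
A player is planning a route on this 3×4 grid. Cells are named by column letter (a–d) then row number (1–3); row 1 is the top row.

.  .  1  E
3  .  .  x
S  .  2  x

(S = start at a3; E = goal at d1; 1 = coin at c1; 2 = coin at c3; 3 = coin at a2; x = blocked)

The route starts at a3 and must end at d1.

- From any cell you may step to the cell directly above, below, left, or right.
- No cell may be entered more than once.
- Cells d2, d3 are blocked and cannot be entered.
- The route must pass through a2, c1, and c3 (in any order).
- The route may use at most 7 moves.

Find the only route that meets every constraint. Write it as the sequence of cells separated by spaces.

The 7-move cap with required stops at a2, c1, c3 leaves no slack for detours.
Route from a3: up 1 to a2, right 1 to b2, down 1 to b3, right 1 to c3, up 2 to c1, right 1 to d1 — 7 moves in all.
Check: all required cells visited; 7 ≤ 7 moves.

a3 a2 b2 b3 c3 c2 c1 d1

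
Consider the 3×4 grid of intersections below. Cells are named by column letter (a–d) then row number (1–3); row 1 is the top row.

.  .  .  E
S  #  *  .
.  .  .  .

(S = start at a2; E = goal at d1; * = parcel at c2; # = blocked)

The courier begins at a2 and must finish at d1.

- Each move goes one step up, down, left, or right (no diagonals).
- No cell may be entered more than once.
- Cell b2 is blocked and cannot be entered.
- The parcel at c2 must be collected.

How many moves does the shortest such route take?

6

Any route passes through c2 somewhere between a2 and d1. Summing Manhattan distances along the two legs (a2 → c2 → d1) gives a lower bound of 2 + 2 = 4 moves.
That bound ignores the blocked cells. Measuring each leg by the fewest moves that actually steer around them (a2→c2: 4; c2→d1: 2) raises the lower bound to 6.
A route of 6 moves exists: a2 → a1 → b1 → c1 → c2 → d2 → d1.
Since 6 matches that lower bound, it is optimal.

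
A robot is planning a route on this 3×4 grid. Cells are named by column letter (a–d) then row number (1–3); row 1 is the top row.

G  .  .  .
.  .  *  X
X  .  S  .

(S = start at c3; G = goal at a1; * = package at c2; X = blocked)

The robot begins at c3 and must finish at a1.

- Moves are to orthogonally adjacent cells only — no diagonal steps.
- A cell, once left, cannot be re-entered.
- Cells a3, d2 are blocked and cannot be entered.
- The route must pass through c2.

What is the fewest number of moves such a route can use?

4

Any route passes through c2 somewhere between c3 and a1. Summing Manhattan distances along the two legs (c3 → c2 → a1) gives a lower bound of 1 + 3 = 4 moves.
A route of 4 moves achieves this: c3 → c2 → c1 → b1 → a1.
Since 4 matches the lower bound, it is optimal.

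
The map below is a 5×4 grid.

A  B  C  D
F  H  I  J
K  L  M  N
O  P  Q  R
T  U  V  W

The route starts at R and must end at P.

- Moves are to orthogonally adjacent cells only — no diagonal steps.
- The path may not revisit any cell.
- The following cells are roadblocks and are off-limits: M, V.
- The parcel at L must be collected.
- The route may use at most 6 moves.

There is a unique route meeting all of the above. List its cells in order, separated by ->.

R -> N -> J -> I -> H -> L -> P

Any route must reach L and still end at P within 6 moves, so the order of the required stops is forced.
Route from R: 2× up (reaching J), 2× left (reaching H), 2× down (reaching P) — 6 moves in all.
Check: all required cells visited; 6 ≤ 6 moves.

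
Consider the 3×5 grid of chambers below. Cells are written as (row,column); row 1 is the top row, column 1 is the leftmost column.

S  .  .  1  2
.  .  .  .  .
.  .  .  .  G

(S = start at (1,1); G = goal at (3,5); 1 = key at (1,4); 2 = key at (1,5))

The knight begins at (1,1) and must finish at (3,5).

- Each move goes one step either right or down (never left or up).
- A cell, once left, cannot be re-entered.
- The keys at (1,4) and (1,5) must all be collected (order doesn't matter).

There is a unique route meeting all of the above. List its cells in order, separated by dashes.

Moves only go right or down, so the column and row indices never decrease.
Route from (1,1): right 4 to (1,5), down 2 to (3,5) — 6 moves in all.
Check: all required cells visited.

(1,1) - (1,2) - (1,3) - (1,4) - (1,5) - (2,5) - (3,5)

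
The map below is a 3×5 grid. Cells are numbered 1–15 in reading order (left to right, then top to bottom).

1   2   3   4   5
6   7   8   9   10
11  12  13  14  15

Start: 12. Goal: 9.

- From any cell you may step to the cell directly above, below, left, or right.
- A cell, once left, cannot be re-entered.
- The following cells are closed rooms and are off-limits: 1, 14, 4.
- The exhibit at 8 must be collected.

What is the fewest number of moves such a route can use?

Any route passes through 8 somewhere between 12 and 9. Summing Manhattan distances along the two legs (12 → 8 → 9) gives a lower bound of 2 + 1 = 3 moves.
A route of 3 moves achieves this: 12 → 7 → 8 → 9.
Since 3 matches the lower bound, it is optimal.

3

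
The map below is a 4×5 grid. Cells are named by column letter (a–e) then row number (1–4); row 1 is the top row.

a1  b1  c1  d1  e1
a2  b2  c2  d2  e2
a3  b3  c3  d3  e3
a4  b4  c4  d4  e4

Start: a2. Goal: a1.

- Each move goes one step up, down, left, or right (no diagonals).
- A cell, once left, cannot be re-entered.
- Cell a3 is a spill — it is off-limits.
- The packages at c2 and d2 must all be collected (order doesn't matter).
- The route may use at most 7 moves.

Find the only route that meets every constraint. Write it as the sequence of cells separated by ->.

a2 -> b2 -> c2 -> d2 -> d1 -> c1 -> b1 -> a1

The budget equals the shortest possible length, so every move has to be on a shortest route through the required cells.
Route from a2: 3× right (reaching d2), up to d1, 3× left (reaching a1) — 7 moves in all.
Check: all required cells visited; 7 ≤ 7 moves.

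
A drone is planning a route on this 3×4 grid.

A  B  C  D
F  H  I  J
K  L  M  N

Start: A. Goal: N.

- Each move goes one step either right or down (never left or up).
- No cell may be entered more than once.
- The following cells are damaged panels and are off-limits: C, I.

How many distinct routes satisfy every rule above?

A right/down-only route from A to N makes exactly 2 down-moves and 3 right-moves in some order.
With no other constraints that would be C(5,2) = 10 routes.
Subtract routes through each blocked cell (inclusion–exclusion for overlaps): − through C: 3 − through I: 6 + through C&I: 2 → 3.
That gives 3 routes.

3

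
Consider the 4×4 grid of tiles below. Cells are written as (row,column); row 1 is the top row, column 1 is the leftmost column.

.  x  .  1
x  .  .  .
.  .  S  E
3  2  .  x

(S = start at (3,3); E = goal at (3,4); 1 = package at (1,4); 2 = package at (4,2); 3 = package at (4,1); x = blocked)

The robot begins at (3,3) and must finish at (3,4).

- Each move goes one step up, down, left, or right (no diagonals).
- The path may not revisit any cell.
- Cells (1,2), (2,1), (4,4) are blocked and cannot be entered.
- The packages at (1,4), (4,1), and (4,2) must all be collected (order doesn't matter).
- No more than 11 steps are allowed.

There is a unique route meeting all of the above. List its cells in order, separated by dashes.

Any route must reach (1,4), (4,1), and (4,2) and still end at (3,4) within 11 moves, so the order of the required stops is forced.
Route from (3,3): down to (4,3), 2× left (reaching (4,1)), up to (3,1), right to (3,2), up to (2,2), right to (2,3), up to (1,3), right to (1,4), 2× down (reaching (3,4)) — 11 moves in all.
Check: all required cells visited; 11 ≤ 11 moves.

(3,3) - (4,3) - (4,2) - (4,1) - (3,1) - (3,2) - (2,2) - (2,3) - (1,3) - (1,4) - (2,4) - (3,4)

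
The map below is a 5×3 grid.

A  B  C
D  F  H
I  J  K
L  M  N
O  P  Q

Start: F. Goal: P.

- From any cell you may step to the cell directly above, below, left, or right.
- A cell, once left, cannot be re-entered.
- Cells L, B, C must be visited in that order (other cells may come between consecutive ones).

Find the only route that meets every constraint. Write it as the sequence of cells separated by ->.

F -> J -> M -> L -> I -> D -> A -> B -> C -> H -> K -> N -> Q -> P

The waypoints must appear in the order L, B, C, with no cell reused.
Route from F: down 2 to M, left 1 to L, up 3 to A, right 2 to C, down 4 to Q, left 1 to P — 13 moves in all.
Check: order respected (L at step 3, B at step 7, C at step 8).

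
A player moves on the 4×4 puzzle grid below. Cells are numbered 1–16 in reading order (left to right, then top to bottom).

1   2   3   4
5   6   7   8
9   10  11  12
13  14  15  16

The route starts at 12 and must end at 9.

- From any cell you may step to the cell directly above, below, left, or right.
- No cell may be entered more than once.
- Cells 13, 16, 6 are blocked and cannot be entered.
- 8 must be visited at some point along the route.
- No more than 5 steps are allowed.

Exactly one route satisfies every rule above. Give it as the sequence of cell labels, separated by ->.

12 -> 8 -> 7 -> 11 -> 10 -> 9

The budget equals the shortest possible length, so every move has to be on a shortest route through the required cells.
Route from 12: up to 8, left to 7, down to 11, 2× left (reaching 9) — 5 moves in all.
Check: all required cells visited; 5 ≤ 5 moves.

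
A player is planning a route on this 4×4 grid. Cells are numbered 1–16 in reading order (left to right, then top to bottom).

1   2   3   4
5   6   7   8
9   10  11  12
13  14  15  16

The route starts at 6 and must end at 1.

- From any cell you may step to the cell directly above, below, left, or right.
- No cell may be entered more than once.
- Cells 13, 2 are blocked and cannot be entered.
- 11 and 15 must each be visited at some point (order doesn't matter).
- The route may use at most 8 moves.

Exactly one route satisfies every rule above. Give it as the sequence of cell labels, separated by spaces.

The budget equals the shortest possible length, so every move has to be on a shortest route through the required cells.
Route from 6: right 1 to 7, down 2 to 15, left 1 to 14, up 1 to 10, left 1 to 9, up 2 to 1 — 8 moves in all.
Check: all required cells visited; 8 ≤ 8 moves.

6 7 11 15 14 10 9 5 1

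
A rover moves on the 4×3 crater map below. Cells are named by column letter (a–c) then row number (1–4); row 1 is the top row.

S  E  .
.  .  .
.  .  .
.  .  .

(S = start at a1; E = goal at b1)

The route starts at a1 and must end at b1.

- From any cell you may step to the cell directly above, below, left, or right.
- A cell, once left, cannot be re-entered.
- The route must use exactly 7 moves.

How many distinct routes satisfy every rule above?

5

Need simple routes of exactly 7 moves from a1 to b1 (Manhattan distance 1, so 3 moves are spent on a detour and 3 undoing it).
Enumerating: a1 a2 a3 a4 b4 b3 b2 b1 | a1 a2 a3 b3 b2 c2 c1 b1 | a1 a2 a3 b3 c3 c2 c1 b1 | a1 a2 a3 b3 c3 c2 b2 b1 | a1 a2 b2 b3 c3 c2 c1 b1.
That gives 5 routes.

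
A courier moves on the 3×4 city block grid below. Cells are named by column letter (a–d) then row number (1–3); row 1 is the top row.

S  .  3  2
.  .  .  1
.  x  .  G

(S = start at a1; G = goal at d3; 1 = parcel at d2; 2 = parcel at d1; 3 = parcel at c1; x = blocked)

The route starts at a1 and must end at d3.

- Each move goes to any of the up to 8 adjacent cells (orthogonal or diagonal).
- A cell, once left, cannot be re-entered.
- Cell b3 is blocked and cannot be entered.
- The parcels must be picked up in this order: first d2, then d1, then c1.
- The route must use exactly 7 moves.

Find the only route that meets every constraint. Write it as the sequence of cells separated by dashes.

The waypoints must appear in the order d2, d1, c1, with no cell reused.
Route from a1: 2× down-right (reaching c3), up-right to d2, up to d1, left to c1, down to c2, down-right to d3 — 7 moves in all.
Check: order respected (1 at step 3, 2 at step 4, 3 at step 5); 7 moves as required.

a1 - b2 - c3 - d2 - d1 - c1 - c2 - d3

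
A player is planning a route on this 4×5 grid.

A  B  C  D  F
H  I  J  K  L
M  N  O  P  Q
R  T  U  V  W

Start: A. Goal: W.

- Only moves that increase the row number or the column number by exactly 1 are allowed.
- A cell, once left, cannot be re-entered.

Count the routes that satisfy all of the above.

35

A right/down-only route from A to W makes exactly 3 down-moves and 4 right-moves in some order.
With no other constraints that would be C(7,3) = 35 routes.
That gives 35 routes.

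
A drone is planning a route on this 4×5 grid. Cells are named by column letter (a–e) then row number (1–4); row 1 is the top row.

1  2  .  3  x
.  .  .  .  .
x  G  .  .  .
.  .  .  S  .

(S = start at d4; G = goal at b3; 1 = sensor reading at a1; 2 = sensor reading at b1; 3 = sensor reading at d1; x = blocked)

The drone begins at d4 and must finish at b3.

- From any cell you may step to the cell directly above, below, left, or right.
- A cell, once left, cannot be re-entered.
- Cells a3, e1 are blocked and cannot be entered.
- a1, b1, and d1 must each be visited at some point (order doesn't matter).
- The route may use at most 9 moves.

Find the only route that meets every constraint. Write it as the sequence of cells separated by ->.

Any route must reach a1, b1, and d1 and still end at b3 within 9 moves, so the order of the required stops is forced.
Route from d4: up 3 to d1, left 3 to a1, down 1 to a2, right 1 to b2, down 1 to b3 — 9 moves in all.
Check: all required cells visited; 9 ≤ 9 moves.

d4 -> d3 -> d2 -> d1 -> c1 -> b1 -> a1 -> a2 -> b2 -> b3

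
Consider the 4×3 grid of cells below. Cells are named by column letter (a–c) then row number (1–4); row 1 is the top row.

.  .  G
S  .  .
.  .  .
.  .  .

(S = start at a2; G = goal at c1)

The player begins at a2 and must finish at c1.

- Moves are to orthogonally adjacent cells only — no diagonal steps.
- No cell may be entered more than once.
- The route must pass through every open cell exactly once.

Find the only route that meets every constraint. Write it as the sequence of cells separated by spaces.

a2 a1 b1 b2 b3 a3 a4 b4 c4 c3 c2 c1

Need to visit all 12 open cells exactly once, starting at a2 and ending at c1.
Cell c4 has only two open neighbours (c3 and b4), so the path must pass straight through it: one of those is the cell it's entered from and the other is where it exits.
Route from a2: up to a1, right to b1, 2× down (reaching b3), left to a3, down to a4, 2× right (reaching c4), 3× up (reaching c1) — 11 moves in all.
Check: all 12 open cells covered.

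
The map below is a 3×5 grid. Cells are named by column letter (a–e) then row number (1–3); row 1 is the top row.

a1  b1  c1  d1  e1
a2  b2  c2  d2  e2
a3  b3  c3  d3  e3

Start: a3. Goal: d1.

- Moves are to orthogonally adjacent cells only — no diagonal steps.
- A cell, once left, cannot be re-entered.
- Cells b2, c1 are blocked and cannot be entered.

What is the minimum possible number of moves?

The Manhattan distance from a3 to d1 is |3−1| + |1−4| = 5, so at least 5 moves are needed.
A route of 5 moves achieves this: a3 → b3 → c3 → c2 → d2 → d1.
Since 5 matches the lower bound, it is optimal.

5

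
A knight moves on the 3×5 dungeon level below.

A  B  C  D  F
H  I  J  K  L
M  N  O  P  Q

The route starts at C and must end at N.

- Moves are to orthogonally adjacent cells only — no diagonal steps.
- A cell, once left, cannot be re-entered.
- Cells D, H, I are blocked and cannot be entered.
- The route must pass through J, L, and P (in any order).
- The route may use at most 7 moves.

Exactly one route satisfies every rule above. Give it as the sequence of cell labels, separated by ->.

C -> J -> K -> L -> Q -> P -> O -> N

The 7-move cap with required stops at J, L, P leaves no slack for detours.
Route from C: down 1 to J, right 2 to L, down 1 to Q, left 3 to N — 7 moves in all.
Check: all required cells visited; 7 ≤ 7 moves.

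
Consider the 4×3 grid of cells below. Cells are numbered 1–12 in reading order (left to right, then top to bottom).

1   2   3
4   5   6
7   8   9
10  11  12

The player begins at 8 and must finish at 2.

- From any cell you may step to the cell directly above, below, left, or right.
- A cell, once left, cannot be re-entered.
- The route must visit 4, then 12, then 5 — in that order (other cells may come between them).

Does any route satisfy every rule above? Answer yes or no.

Ignoring the required order, 6 revisit-free routes from 8 to 2 pass through all of 4, 12, and 5; the waypoint orders that occur are 12 → 5 → 4 (2); 12 → 4 → 5 (2); 5 → 4 → 12 (1); 5 → 12 → 4 (1) — never 4 → 12 → 5.

no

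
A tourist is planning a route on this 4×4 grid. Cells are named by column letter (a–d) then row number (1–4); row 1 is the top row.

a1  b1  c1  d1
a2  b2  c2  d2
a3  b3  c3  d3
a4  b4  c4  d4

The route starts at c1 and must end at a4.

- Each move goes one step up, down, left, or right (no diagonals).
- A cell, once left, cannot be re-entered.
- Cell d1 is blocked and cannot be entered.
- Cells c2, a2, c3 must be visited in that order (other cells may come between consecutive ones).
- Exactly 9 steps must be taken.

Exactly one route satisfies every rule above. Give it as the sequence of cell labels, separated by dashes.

c1 - c2 - b2 - a2 - a3 - b3 - c3 - c4 - b4 - a4

The waypoints must appear in the order c2, a2, c3, with no cell reused.
Route from c1: down to c2, 2× left (reaching a2), down to a3, 2× right (reaching c3), down to c4, 2× left (reaching a4) — 9 moves in all.
Check: order respected (c2 at step 1, a2 at step 3, c3 at step 6); 9 moves as required.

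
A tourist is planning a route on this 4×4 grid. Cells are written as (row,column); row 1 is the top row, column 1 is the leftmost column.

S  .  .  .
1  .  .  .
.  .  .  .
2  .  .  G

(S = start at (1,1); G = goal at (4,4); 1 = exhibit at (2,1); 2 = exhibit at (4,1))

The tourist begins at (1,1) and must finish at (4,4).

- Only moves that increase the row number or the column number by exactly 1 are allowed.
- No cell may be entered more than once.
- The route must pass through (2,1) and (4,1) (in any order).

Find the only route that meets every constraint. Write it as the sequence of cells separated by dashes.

(1,1) - (2,1) - (3,1) - (4,1) - (4,2) - (4,3) - (4,4)

Moves only go right or down, so the column and row indices never decrease.
Route from (1,1): 3× down (reaching (4,1)), 3× right (reaching (4,4)) — 6 moves in all.
Check: all required cells visited.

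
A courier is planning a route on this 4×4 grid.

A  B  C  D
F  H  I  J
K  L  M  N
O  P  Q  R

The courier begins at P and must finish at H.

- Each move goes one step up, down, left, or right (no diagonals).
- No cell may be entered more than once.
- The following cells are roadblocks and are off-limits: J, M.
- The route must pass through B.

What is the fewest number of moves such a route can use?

6

Any route passes through B somewhere between P and H. Summing Manhattan distances along the two legs (P → B → H) gives a lower bound of 3 + 1 = 4 moves.
The shortest route satisfying every rule uses 6 moves: P → L → K → F → A → B → H.
The bound of 4 isn't tight here; checking systematically, no route of length 4 through 5 satisfies every constraint, so 6 is the minimum.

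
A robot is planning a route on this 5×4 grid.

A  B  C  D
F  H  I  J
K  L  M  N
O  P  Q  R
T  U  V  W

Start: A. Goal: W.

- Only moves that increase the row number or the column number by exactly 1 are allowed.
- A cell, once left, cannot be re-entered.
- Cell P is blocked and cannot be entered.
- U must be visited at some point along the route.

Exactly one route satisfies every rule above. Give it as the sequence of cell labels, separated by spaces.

A F K O T U V W

Moves only go right or down, so the column and row indices never decrease.
Route from A: down 4 to T, right 3 to W — 7 moves in all.
Check: all required cells visited.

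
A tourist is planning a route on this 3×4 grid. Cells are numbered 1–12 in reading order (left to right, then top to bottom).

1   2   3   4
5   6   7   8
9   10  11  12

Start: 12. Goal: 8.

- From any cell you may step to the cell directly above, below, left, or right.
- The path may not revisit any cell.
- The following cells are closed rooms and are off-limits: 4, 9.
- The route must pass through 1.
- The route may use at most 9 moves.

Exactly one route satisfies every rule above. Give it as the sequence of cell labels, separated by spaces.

12 11 10 6 5 1 2 3 7 8

The budget equals the shortest possible length, so every move has to be on a shortest route through the required cells.
Route from 12: 2× left (reaching 10), up to 6, left to 5, up to 1, 2× right (reaching 3), down to 7, right to 8 — 9 moves in all.
Check: all required cells visited; 9 ≤ 9 moves.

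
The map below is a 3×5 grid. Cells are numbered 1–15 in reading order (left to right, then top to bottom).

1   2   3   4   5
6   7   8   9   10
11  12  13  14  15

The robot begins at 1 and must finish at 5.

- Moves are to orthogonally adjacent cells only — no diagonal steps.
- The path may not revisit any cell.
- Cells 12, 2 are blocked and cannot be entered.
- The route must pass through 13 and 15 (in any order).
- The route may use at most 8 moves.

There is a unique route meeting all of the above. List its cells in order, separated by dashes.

1 - 6 - 7 - 8 - 13 - 14 - 15 - 10 - 5

The budget equals the shortest possible length, so every move has to be on a shortest route through the required cells.
Route from 1: down 1 to 6, right 2 to 8, down 1 to 13, right 2 to 15, up 2 to 5 — 8 moves in all.
Check: all required cells visited; 8 ≤ 8 moves.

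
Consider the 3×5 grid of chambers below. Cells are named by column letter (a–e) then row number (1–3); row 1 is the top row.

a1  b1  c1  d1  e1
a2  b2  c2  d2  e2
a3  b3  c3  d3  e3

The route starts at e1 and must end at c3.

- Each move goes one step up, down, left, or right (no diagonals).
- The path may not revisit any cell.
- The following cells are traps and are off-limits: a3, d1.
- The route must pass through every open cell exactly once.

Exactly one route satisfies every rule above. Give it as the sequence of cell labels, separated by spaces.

Need to visit all 13 open cells exactly once, starting at e1 and ending at c3.
Cell a2 has only two open neighbours (a1 and b2), so the path must pass straight through it: one of those is the cell it's entered from and the other is where it exits.
Route from e1: down 2 to e3, left 1 to d3, up 1 to d2, left 1 to c2, up 1 to c1, left 2 to a1, down 1 to a2, right 1 to b2, down 1 to b3, right 1 to c3 — 12 moves in all.
Check: all 13 open cells covered.

e1 e2 e3 d3 d2 c2 c1 b1 a1 a2 b2 b3 c3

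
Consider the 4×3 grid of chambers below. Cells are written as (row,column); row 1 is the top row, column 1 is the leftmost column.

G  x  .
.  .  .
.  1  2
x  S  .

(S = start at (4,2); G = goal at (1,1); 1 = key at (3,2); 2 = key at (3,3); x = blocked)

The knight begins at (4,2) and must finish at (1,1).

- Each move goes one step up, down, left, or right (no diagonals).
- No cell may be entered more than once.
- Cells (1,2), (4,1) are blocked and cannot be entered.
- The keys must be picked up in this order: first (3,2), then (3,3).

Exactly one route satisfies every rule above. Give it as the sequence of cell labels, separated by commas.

(4,2), (3,2), (3,3), (2,3), (2,2), (2,1), (1,1)

The waypoints must appear in the order (3,2), (3,3), with no cell reused.
Route from (4,2): up to (3,2), right to (3,3), up to (2,3), 2× left (reaching (2,1)), up to (1,1) — 6 moves in all.
Check: order respected (1 at step 1, 2 at step 2).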